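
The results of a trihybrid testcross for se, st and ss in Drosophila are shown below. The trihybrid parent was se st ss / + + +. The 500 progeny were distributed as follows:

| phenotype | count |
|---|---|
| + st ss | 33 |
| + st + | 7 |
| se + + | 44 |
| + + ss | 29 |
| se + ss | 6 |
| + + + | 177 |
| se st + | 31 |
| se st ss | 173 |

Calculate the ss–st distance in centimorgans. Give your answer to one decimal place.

The two rarest classes, se + ss and + st +, are the double crossovers. Comparing them with the parentals, only the st allele has switched, so st is the middle locus and the order is se – st – ss.
Crossovers in the st–ss interval produce the single-crossover classes se st + and + + ss (31 + 29 = 60) plus the double crossovers (13).
RF(st–ss) = (60 + 13) / 500 = 73/500 = 0.1460 → 14.6 centimorgans.

14.6 centimorgans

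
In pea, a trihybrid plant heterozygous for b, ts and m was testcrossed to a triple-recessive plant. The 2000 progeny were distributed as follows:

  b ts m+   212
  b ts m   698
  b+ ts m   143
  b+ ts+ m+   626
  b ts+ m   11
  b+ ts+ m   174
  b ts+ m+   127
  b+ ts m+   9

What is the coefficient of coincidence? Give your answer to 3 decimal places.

0.340

The two most frequent reciprocal classes, b ts m and b+ ts+ m+, are the parental types, so the F1 was b ts m / b+ ts+ m+.
The two rarest classes, b ts+ m and b+ ts m+, are the double crossovers. Comparing them with the parentals, only the ts allele has switched, so ts is the middle locus and the order is b – ts – m.
b–ts: (270 + 20)/2000 = 0.1450; ts–m: (386 + 20)/2000 = 0.2030.
Expected DCO frequency = 0.1450 × 0.2030 ≈ 0.02943; observed = 20/2000 ≈ 0.01000.
Coefficient of coincidence = 0.01000/0.02943 ≈ 0.340.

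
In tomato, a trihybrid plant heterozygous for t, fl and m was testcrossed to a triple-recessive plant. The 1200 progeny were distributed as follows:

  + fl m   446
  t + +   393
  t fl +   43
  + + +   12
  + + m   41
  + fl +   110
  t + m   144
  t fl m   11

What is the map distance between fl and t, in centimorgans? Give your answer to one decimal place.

8.9 centimorgans

The two most frequent reciprocal classes, t + + and + fl m, are the parental types, so the F1 was t + + / + fl m.
The two rarest classes, + + + and t fl m, are the double crossovers. Comparing them with the parentals, only the t allele has switched, so t is the middle locus and the order is m – t – fl.
Crossovers in the t–fl interval produce the single-crossover classes t fl + and + + m (43 + 41 = 84) plus the double crossovers (23).
RF(t–fl) = (84 + 23) / 1200 = 107/1200 = 0.0892 → 8.9 centimorgans.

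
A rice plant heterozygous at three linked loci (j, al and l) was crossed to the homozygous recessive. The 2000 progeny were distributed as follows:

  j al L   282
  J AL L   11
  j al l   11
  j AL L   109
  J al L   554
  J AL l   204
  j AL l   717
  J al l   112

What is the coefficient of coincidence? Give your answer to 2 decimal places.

0.36

The two most frequent reciprocal classes, j AL l and J al L, are the parental types, so the F1 was j AL l / J al L.
The two rarest classes, j al l and J AL L, are the double crossovers. Comparing them with the parentals, only the al allele has switched, so al is the middle locus and the order is l – al – j.
l–al: (221 + 22)/2000 = 0.1215; al–j: (486 + 22)/2000 = 0.2540.
Expected DCO frequency = 0.1215 × 0.2540 ≈ 0.03086; observed = 22/2000 ≈ 0.01100.
Coefficient of coincidence = 0.01100/0.03086 ≈ 0.36.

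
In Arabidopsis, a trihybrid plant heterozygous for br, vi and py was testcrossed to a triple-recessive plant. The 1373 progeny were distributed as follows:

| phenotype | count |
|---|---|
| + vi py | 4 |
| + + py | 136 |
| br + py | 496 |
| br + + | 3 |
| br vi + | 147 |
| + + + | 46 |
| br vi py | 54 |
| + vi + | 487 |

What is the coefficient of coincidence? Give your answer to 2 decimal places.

The two most frequent reciprocal classes, br + py and + vi +, are the parental types, so the F1 was br + py / + vi +.
The two rarest classes, br + + and + vi py, are the double crossovers. Comparing them with the parentals, only the py allele has switched, so py is the middle locus and the order is vi – py – br.
vi–py: (100 + 7)/1373 = 0.0779; py–br: (283 + 7)/1373 = 0.2112.
Expected DCO frequency = 0.0779 × 0.2112 ≈ 0.01645; observed = 7/1373 ≈ 0.00510.
Coefficient of coincidence = 0.00510/0.01645 ≈ 0.31.

0.31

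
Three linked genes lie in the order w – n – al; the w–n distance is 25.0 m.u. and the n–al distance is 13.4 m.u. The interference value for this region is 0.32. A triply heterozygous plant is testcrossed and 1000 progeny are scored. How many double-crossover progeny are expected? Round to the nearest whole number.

Map distances give recombination frequencies of 0.250 and 0.134 for the two intervals.
With interference 0.32 (so coincidence = 0.68), expected double-crossover frequency = 0.250 × 0.134 × 0.68 = 0.02278.
Expected number = 0.02278 × 1000 = 22.78 ≈ 23.

23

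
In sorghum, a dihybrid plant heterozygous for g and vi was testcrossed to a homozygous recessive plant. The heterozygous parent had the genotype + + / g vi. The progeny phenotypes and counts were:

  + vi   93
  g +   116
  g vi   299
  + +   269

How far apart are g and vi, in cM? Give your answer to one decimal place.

26.9 cM

The recombinant classes are + vi and g +: 93 + 116 = 209.
Recombination frequency = 209/777 = 0.2690 ≈ 26.9%, i.e. 26.9 cM.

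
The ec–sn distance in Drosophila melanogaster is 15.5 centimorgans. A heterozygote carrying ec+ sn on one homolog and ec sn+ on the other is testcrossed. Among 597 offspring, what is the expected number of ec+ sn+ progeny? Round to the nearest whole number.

46

A map distance of 15.5 centimorgans corresponds to a recombination frequency of 0.155.
The F1 is ec+ sn / ec sn+, so ec+ sn+ is a recombinant gamete class with expected frequency r/2 = 0.155/2 = 0.0775.
Expected number = 0.0775 × 597 = 46.27 ≈ 46.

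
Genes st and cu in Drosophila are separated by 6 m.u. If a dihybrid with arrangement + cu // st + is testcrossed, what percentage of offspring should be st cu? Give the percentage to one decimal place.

3.0%

A map distance of 6 m.u. corresponds to a recombination frequency of 0.060.
The F1 is + cu / st +, so st cu is a recombinant gamete class with expected frequency r/2 = 0.060/2 = 0.0300.
That is 0.0300 = 3.0% of the progeny.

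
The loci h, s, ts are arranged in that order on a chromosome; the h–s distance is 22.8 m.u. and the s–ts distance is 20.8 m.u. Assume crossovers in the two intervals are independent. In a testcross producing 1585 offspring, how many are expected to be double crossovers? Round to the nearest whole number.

Map distances give recombination frequencies of 0.228 and 0.208 for the two intervals.
With no interference, expected double-crossover frequency = 0.228 × 0.208 = 0.04742.
Expected number = 0.04742 × 1585 = 75.17 ≈ 75.

75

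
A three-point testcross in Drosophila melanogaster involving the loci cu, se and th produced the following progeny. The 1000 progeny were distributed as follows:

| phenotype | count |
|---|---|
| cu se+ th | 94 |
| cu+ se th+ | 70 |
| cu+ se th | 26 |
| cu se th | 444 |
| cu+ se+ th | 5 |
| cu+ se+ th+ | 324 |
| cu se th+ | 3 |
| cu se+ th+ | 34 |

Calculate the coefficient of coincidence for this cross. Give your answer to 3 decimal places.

0.684

The two most frequent reciprocal classes, cu se th and cu+ se+ th+, are the parental types, so the F1 was cu se th / cu+ se+ th+.
The two rarest classes, cu se th+ and cu+ se+ th, are the double crossovers. Comparing them with the parentals, only the th allele has switched, so th is the middle locus and the order is cu – th – se.
cu–th: (60 + 8)/1000 = 0.0680; th–se: (164 + 8)/1000 = 0.1720.
Expected DCO frequency = 0.0680 × 0.1720 ≈ 0.01170; observed = 8/1000 ≈ 0.00800.
Coefficient of coincidence = 0.00800/0.01170 ≈ 0.684.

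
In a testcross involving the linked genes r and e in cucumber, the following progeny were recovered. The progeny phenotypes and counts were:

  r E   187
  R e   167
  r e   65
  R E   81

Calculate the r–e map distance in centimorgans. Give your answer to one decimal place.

The two most frequent classes, R e (167) and r E (187), are the parental types, so the F1 was R e / r E.
The recombinant classes are R E and r e: 81 + 65 = 146.
Recombination frequency = 146/500 = 0.2920 ≈ 29.2%, i.e. 29.2 centimorgans.

29.2 centimorgans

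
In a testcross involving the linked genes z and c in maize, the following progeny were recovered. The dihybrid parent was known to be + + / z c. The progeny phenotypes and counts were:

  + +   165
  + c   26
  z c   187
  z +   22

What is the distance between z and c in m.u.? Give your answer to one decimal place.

The recombinant classes are + c and z +: 26 + 22 = 48.
Recombination frequency = 48/400 = 0.1200 ≈ 12.0%, i.e. 12.0 m.u.

12.0 m.u.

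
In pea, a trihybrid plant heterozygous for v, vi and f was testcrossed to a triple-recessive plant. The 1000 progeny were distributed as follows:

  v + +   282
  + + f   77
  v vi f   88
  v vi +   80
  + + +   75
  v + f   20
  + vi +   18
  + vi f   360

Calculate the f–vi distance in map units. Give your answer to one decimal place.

The two most frequent reciprocal classes, v + + and + vi f, are the parental types, so the F1 was v + + / + vi f.
The two rarest classes, v + f and + vi +, are the double crossovers. Comparing them with the parentals, only the f allele has switched, so f is the middle locus and the order is vi – f – v.
Crossovers in the vi–f interval produce the single-crossover classes v vi + and + + f (80 + 77 = 157) plus the double crossovers (38).
RF(vi–f) = (157 + 38) / 1000 = 195/1000 = 0.1950 → 19.5 map units.

19.5 map units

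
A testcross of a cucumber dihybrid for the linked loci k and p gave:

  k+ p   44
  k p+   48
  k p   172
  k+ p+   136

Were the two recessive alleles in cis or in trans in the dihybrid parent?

cis

The two most frequent classes are k+ p+ (136) and k p (172); these are the parental (non-recombinant) types.
So the F1 carried k+ p+ on one chromosome and k p on the other — the recessive alleles are on the same chromosome (cis / coupling).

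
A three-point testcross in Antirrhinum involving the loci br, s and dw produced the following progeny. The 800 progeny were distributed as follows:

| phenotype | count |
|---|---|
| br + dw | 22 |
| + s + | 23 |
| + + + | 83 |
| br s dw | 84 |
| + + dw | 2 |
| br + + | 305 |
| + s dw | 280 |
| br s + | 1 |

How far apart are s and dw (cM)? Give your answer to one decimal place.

The two most frequent reciprocal classes, + s dw and br + +, are the parental types, so the F1 was + s dw / br + +.
The two rarest classes, + + dw and br s +, are the double crossovers. Comparing them with the parentals, only the s allele has switched, so s is the middle locus and the order is br – s – dw.
Crossovers in the s–dw interval produce the single-crossover classes + s + and br + dw (23 + 22 = 45) plus the double crossovers (3).
RF(s–dw) = (45 + 3) / 800 = 48/800 = 0.0600 → 6.0 cM.

6.0 cM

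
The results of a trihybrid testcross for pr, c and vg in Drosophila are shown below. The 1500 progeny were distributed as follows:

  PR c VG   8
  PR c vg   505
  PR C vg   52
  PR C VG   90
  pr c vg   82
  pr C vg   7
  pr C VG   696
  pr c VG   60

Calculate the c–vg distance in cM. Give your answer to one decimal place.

8.5 cM

The two most frequent reciprocal classes, pr C VG and PR c vg, are the parental types, so the F1 was pr C VG / PR c vg.
The two rarest classes, pr C vg and PR c VG, are the double crossovers. Comparing them with the parentals, only the vg allele has switched, so vg is the middle locus and the order is c – vg – pr.
Crossovers in the c–vg interval produce the single-crossover classes pr c VG and PR C vg (60 + 52 = 112) plus the double crossovers (15).
RF(c–vg) = (112 + 15) / 1500 = 127/1500 = 0.0847 → 8.5 cM.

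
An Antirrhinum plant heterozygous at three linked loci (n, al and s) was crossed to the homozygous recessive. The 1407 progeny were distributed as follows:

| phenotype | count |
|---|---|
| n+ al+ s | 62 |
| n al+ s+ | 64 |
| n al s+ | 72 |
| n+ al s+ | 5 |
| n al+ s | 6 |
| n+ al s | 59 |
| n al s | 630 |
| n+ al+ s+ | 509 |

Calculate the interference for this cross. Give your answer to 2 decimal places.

0.20

The two most frequent reciprocal classes, n+ al+ s+ and n al s, are the parental types, so the F1 was n+ al+ s+ / n al s.
The two rarest classes, n+ al s+ and n al+ s, are the double crossovers. Comparing them with the parentals, only the al allele has switched, so al is the middle locus and the order is n – al – s.
n–al: (123 + 11)/1407 = 0.0952; al–s: (134 + 11)/1407 = 0.1031.
Expected DCO frequency = 0.0952 × 0.1031 ≈ 0.00982; observed = 11/1407 ≈ 0.00782.
Coefficient of coincidence = 0.00782/0.00982 ≈ 0.80; interference = 1 − 0.80 = 0.20.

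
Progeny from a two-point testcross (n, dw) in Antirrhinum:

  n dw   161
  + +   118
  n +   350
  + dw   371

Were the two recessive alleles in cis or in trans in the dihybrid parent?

The two most frequent classes are + dw (371) and n + (350); these are the parental (non-recombinant) types.
So the F1 carried + dw on one chromosome and n + on the other — the recessive alleles are on opposite chromosomes (trans / repulsion).

trans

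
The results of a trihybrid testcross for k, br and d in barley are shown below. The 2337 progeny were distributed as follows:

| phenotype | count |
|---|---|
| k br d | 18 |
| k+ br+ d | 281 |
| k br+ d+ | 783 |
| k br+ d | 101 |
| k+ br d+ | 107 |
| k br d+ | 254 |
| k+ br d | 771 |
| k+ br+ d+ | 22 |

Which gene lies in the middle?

The two most frequent reciprocal classes, k+ br d and k br+ d+, are the parental types, so the F1 was k+ br d / k br+ d+.
The two rarest classes, k br d and k+ br+ d+, are the double crossovers. Comparing them with the parentals, only the k allele has switched, so k is the middle locus and the order is d – k – br.

k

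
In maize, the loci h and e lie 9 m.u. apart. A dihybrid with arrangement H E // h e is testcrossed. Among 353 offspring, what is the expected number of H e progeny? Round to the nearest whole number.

A map distance of 9 m.u. corresponds to a recombination frequency of 0.090.
The F1 is H E / h e, so H e is a recombinant gamete class with expected frequency r/2 = 0.090/2 = 0.0450.
Expected number = 0.0450 × 353 = 15.88 ≈ 16.

16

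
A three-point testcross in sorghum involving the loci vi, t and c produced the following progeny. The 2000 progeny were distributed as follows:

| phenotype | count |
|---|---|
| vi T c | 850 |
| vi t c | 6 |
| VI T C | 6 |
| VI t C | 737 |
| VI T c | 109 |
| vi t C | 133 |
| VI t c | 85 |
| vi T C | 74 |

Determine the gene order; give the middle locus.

t

The two most frequent reciprocal classes, VI t C and vi T c, are the parental types, so the F1 was VI t C / vi T c.
The two rarest classes, VI T C and vi t c, are the double crossovers. Comparing them with the parentals, only the t allele has switched, so t is the middle locus and the order is c – t – vi.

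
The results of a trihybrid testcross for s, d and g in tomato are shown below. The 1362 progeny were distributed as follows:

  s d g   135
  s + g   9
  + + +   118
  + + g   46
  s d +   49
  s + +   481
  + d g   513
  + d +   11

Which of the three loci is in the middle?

g

The two most frequent reciprocal classes, s + + and + d g, are the parental types, so the F1 was s + + / + d g.
The two rarest classes, s + g and + d +, are the double crossovers. Comparing them with the parentals, only the g allele has switched, so g is the middle locus and the order is d – g – s.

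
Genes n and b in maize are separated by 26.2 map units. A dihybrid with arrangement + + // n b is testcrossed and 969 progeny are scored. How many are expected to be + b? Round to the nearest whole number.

A map distance of 26.2 map units corresponds to a recombination frequency of 0.262.
The F1 is + + / n b, so + b is a recombinant gamete class with expected frequency r/2 = 0.262/2 = 0.1310.
Expected number = 0.1310 × 969 = 126.94 ≈ 127.

127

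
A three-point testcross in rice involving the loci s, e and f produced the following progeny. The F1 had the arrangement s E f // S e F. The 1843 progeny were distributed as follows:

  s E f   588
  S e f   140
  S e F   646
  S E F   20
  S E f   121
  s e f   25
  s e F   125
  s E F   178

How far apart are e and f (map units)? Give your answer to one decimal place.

19.7 map units

The two rarest classes, s e f and S E F, are the double crossovers. Comparing them with the parentals, only the e allele has switched, so e is the middle locus and the order is f – e – s.
Crossovers in the f–e interval produce the single-crossover classes s E F and S e f (178 + 140 = 318) plus the double crossovers (45).
RF(f–e) = (318 + 45) / 1843 = 363/1843 = 0.1970 → 19.7 map units.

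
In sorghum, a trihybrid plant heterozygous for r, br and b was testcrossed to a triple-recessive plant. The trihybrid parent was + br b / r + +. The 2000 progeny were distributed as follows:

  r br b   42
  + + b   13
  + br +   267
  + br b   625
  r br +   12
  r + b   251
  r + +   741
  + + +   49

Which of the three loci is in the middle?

br

The two rarest classes, + + b and r br +, are the double crossovers. Comparing them with the parentals, only the br allele has switched, so br is the middle locus and the order is r – br – b.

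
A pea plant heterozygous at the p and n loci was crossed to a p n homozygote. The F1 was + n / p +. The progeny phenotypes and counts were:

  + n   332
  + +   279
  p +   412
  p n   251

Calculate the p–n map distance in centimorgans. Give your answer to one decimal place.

The recombinant classes are + + and p n: 279 + 251 = 530.
Recombination frequency = 530/1274 = 0.4160 ≈ 41.6%, i.e. 41.6 centimorgans.

41.6 centimorgans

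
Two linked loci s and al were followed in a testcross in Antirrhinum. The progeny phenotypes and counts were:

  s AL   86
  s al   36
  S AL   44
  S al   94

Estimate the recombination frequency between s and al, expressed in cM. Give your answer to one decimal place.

30.8 cM

The two most frequent classes, S al (94) and s AL (86), are the parental types, so the F1 was S al / s AL.
The recombinant classes are S AL and s al: 44 + 36 = 80.
Recombination frequency = 80/260 = 0.3077 ≈ 30.8%, i.e. 30.8 cM.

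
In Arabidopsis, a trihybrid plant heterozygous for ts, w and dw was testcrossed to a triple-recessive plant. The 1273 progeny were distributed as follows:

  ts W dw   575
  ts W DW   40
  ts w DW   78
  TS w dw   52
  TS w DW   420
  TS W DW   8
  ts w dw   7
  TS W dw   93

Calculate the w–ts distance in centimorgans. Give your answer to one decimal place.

14.6 centimorgans

The two most frequent reciprocal classes, TS w DW and ts W dw, are the parental types, so the F1 was TS w DW / ts W dw.
The two rarest classes, TS W DW and ts w dw, are the double crossovers. Comparing them with the parentals, only the w allele has switched, so w is the middle locus and the order is dw – w – ts.
Crossovers in the w–ts interval produce the single-crossover classes ts w DW and TS W dw (78 + 93 = 171) plus the double crossovers (15).
RF(w–ts) = (171 + 15) / 1273 = 186/1273 = 0.1461 → 14.6 centimorgans.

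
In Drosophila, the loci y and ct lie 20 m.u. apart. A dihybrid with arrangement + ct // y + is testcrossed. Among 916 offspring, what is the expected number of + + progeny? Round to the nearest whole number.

A map distance of 20 m.u. corresponds to a recombination frequency of 0.200.
The F1 is + ct / y +, so + + is a recombinant gamete class with expected frequency r/2 = 0.200/2 = 0.1000.
Expected number = 0.1000 × 916 = 91.60 ≈ 92.

92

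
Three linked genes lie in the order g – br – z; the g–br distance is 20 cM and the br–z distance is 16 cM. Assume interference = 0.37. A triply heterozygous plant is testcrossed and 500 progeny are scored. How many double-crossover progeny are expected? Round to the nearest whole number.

Map distances give recombination frequencies of 0.200 and 0.160 for the two intervals.
With interference 0.37 (so coincidence = 0.63), expected double-crossover frequency = 0.200 × 0.160 × 0.63 = 0.02016.
Expected number = 0.02016 × 500 = 10.08 ≈ 10.

10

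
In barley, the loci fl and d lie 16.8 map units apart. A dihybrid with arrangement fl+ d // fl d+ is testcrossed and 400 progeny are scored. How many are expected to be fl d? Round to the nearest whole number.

A map distance of 16.8 map units corresponds to a recombination frequency of 0.168.
The F1 is fl+ d / fl d+, so fl d is a recombinant gamete class with expected frequency r/2 = 0.168/2 = 0.0840.
Expected number = 0.0840 × 400 = 33.60 ≈ 34.

34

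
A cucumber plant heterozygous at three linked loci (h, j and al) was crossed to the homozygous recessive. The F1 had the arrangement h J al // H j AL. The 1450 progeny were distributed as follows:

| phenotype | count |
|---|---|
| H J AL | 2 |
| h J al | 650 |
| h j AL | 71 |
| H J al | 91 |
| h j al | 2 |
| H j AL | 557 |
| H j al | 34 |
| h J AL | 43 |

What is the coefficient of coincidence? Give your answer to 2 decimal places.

0.43

The two rarest classes, h j al and H J AL, are the double crossovers. Comparing them with the parentals, only the j allele has switched, so j is the middle locus and the order is al – j – h.
al–j: (77 + 4)/1450 = 0.0559; j–h: (162 + 4)/1450 = 0.1145.
Expected DCO frequency = 0.0559 × 0.1145 ≈ 0.00640; observed = 4/1450 ≈ 0.00276.
Coefficient of coincidence = 0.00276/0.00640 ≈ 0.43.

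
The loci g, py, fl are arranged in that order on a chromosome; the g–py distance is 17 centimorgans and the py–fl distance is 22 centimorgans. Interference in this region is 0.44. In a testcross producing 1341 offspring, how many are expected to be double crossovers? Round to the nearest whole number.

28

Map distances give recombination frequencies of 0.170 and 0.220 for the two intervals.
With interference 0.44 (so coincidence = 0.56), expected double-crossover frequency = 0.170 × 0.220 × 0.56 = 0.02094.
Expected number = 0.02094 × 1341 = 28.09 ≈ 28.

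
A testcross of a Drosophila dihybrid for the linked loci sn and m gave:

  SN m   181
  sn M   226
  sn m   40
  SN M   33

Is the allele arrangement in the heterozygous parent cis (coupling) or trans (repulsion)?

The two most frequent classes are SN m (181) and sn M (226); these are the parental (non-recombinant) types.
So the F1 carried SN m on one chromosome and sn M on the other — the recessive alleles are on opposite chromosomes (trans / repulsion).

trans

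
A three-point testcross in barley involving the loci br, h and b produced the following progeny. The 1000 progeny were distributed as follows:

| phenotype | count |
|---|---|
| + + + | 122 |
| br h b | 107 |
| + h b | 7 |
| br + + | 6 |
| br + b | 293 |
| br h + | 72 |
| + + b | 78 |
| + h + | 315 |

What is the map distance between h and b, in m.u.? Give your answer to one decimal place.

The two most frequent reciprocal classes, + h + and br + b, are the parental types, so the F1 was + h + / br + b.
The two rarest classes, + h b and br + +, are the double crossovers. Comparing them with the parentals, only the b allele has switched, so b is the middle locus and the order is br – b – h.
Crossovers in the b–h interval produce the single-crossover classes + + + and br h b (122 + 107 = 229) plus the double crossovers (13).
RF(b–h) = (229 + 13) / 1000 = 242/1000 = 0.2420 → 24.2 m.u.

24.2 m.u.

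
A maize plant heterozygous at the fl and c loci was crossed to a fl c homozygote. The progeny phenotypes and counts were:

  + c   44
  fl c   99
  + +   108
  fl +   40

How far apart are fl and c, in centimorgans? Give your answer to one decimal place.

The two most frequent classes, + + (108) and fl c (99), are the parental types, so the F1 was + + / fl c.
The recombinant classes are + c and fl +: 44 + 40 = 84.
Recombination frequency = 84/291 = 0.2887 ≈ 28.9%, i.e. 28.9 centimorgans.

28.9 centimorgans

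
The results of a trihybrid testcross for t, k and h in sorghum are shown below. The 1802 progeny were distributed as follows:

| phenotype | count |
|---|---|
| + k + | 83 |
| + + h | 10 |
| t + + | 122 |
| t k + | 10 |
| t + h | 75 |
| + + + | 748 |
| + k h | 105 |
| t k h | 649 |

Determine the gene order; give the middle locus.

The two most frequent reciprocal classes, + + + and t k h, are the parental types, so the F1 was + + + / t k h.
The two rarest classes, + + h and t k +, are the double crossovers. Comparing them with the parentals, only the h allele has switched, so h is the middle locus and the order is k – h – t.

h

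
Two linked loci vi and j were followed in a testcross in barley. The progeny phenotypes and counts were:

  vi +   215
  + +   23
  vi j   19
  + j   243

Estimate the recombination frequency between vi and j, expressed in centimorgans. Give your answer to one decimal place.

The two most frequent classes, + j (243) and vi + (215), are the parental types, so the F1 was + j / vi +.
The recombinant classes are + + and vi j: 23 + 19 = 42.
Recombination frequency = 42/500 = 0.0840 ≈ 8.4%, i.e. 8.4 centimorgans.

8.4 centimorgans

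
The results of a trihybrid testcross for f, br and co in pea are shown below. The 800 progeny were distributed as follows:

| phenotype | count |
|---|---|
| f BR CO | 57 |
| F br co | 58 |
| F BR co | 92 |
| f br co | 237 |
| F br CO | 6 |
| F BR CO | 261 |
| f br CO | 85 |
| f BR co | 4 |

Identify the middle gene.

br

The two most frequent reciprocal classes, F BR CO and f br co, are the parental types, so the F1 was F BR CO / f br co.
The two rarest classes, F br CO and f BR co, are the double crossovers. Comparing them with the parentals, only the br allele has switched, so br is the middle locus and the order is f – br – co.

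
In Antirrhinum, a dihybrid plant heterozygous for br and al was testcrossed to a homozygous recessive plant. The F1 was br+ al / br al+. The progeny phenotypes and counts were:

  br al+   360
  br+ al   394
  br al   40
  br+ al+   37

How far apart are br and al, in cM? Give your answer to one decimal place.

The recombinant classes are br+ al+ and br al: 37 + 40 = 77.
Recombination frequency = 77/831 = 0.0927 ≈ 9.3%, i.e. 9.3 cM.

9.3 cM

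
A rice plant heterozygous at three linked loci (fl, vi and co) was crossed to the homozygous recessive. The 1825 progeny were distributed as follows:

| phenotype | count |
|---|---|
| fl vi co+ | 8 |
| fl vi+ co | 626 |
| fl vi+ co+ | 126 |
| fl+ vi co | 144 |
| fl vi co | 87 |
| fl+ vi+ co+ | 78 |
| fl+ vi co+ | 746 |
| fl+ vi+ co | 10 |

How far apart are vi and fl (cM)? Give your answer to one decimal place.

The two most frequent reciprocal classes, fl+ vi co+ and fl vi+ co, are the parental types, so the F1 was fl+ vi co+ / fl vi+ co.
The two rarest classes, fl vi co+ and fl+ vi+ co, are the double crossovers. Comparing them with the parentals, only the fl allele has switched, so fl is the middle locus and the order is vi – fl – co.
Crossovers in the vi–fl interval produce the single-crossover classes fl+ vi+ co+ and fl vi co (78 + 87 = 165) plus the double crossovers (18).
RF(vi–fl) = (165 + 18) / 1825 = 183/1825 = 0.1003 → 10.0 cM.

10.0 cM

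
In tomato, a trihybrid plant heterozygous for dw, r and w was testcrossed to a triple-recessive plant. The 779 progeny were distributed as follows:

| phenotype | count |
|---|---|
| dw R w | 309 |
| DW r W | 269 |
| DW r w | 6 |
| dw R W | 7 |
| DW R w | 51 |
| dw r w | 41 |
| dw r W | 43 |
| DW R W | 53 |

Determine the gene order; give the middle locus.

The two most frequent reciprocal classes, DW r W and dw R w, are the parental types, so the F1 was DW r W / dw R w.
The two rarest classes, DW r w and dw R W, are the double crossovers. Comparing them with the parentals, only the w allele has switched, so w is the middle locus and the order is r – w – dw.

w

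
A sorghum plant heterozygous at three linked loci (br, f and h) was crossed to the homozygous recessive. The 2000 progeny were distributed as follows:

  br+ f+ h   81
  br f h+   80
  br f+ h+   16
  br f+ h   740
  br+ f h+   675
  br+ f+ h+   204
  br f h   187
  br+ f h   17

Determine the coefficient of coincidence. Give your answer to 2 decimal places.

The two most frequent reciprocal classes, br+ f h+ and br f+ h, are the parental types, so the F1 was br+ f h+ / br f+ h.
The two rarest classes, br+ f h and br f+ h+, are the double crossovers. Comparing them with the parentals, only the h allele has switched, so h is the middle locus and the order is br – h – f.
br–h: (161 + 33)/2000 = 0.0970; h–f: (391 + 33)/2000 = 0.2120.
Expected DCO frequency = 0.0970 × 0.2120 ≈ 0.02056; observed = 33/2000 ≈ 0.01650.
Coefficient of coincidence = 0.01650/0.02056 ≈ 0.80.

0.80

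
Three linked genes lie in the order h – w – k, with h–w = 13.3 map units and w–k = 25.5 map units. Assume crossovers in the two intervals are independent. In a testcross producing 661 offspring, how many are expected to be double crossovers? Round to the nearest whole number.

Map distances give recombination frequencies of 0.133 and 0.255 for the two intervals.
With no interference, expected double-crossover frequency = 0.133 × 0.255 = 0.03392.
Expected number = 0.03392 × 661 = 22.42 ≈ 22.

22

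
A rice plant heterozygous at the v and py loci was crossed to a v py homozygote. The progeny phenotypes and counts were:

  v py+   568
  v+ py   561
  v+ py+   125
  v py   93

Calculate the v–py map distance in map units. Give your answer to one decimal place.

16.2 map units

The two most frequent classes, v+ py (561) and v py+ (568), are the parental types, so the F1 was v+ py / v py+.
The recombinant classes are v+ py+ and v py: 125 + 93 = 218.
Recombination frequency = 218/1347 = 0.1618 ≈ 16.2%, i.e. 16.2 map units.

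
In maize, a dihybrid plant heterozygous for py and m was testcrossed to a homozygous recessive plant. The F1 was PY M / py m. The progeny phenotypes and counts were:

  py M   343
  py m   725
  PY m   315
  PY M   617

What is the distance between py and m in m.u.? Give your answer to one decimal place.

The recombinant classes are PY m and py M: 315 + 343 = 658.
Recombination frequency = 658/2000 = 0.3290 ≈ 32.9%, i.e. 32.9 m.u.

32.9 m.u.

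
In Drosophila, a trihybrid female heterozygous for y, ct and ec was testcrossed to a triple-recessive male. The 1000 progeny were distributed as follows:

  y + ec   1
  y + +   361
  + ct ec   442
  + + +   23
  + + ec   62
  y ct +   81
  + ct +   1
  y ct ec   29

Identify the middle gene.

The two most frequent reciprocal classes, + ct ec and y + +, are the parental types, so the F1 was + ct ec / y + +.
The two rarest classes, + ct + and y + ec, are the double crossovers. Comparing them with the parentals, only the ec allele has switched, so ec is the middle locus and the order is y – ec – ct.

ec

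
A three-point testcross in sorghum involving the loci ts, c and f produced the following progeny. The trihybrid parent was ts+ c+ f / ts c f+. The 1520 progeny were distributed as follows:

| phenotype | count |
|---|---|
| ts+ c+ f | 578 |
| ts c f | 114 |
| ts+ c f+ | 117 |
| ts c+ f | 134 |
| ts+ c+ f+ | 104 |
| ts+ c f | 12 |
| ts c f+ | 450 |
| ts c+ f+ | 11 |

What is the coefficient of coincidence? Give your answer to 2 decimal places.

The two rarest classes, ts+ c f and ts c+ f+, are the double crossovers. Comparing them with the parentals, only the c allele has switched, so c is the middle locus and the order is ts – c – f.
ts–c: (251 + 23)/1520 = 0.1803; c–f: (218 + 23)/1520 = 0.1586.
Expected DCO frequency = 0.1803 × 0.1586 ≈ 0.02860; observed = 23/1520 ≈ 0.01513.
Coefficient of coincidence = 0.01513/0.02860 ≈ 0.53.

0.53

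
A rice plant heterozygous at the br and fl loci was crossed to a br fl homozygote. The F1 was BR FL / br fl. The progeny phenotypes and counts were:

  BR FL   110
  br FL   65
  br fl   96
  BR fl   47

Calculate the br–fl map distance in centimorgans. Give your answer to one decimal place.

35.2 centimorgans

The recombinant classes are BR fl and br FL: 47 + 65 = 112.
Recombination frequency = 112/318 = 0.3522 ≈ 35.2%, i.e. 35.2 centimorgans.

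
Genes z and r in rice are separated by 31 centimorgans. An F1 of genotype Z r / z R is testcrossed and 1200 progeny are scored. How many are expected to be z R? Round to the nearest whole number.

A map distance of 31 centimorgans corresponds to a recombination frequency of 0.310.
The F1 is Z r / z R, so z R is a parental gamete class with expected frequency (1 − r)/2 = 0.690/2 = 0.3450.
Expected number = 0.3450 × 1200 = 414.00 ≈ 414.

414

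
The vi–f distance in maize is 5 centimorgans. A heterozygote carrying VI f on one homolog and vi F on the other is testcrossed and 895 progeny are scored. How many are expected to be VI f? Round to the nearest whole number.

A map distance of 5 centimorgans corresponds to a recombination frequency of 0.050.
The F1 is VI f / vi F, so VI f is a parental gamete class with expected frequency (1 − r)/2 = 0.950/2 = 0.4750.
Expected number = 0.4750 × 895 = 425.12 ≈ 425.

425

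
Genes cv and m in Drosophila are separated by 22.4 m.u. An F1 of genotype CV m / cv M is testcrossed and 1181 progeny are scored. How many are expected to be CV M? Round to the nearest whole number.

132

A map distance of 22.4 m.u. corresponds to a recombination frequency of 0.224.
The F1 is CV m / cv M, so CV M is a recombinant gamete class with expected frequency r/2 = 0.224/2 = 0.1120.
Expected number = 0.1120 × 1181 = 132.27 ≈ 132.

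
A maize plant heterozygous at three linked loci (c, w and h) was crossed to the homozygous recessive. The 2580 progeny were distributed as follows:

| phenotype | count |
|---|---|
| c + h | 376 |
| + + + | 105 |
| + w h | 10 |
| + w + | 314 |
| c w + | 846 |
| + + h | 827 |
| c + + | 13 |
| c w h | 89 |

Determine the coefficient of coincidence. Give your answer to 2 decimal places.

0.38

The two most frequent reciprocal classes, + + h and c w +, are the parental types, so the F1 was + + h / c w +.
The two rarest classes, + w h and c + +, are the double crossovers. Comparing them with the parentals, only the w allele has switched, so w is the middle locus and the order is h – w – c.
h–w: (194 + 23)/2580 = 0.0841; w–c: (690 + 23)/2580 = 0.2764.
Expected DCO frequency = 0.0841 × 0.2764 ≈ 0.02325; observed = 23/2580 ≈ 0.00891.
Coefficient of coincidence = 0.00891/0.02325 ≈ 0.38.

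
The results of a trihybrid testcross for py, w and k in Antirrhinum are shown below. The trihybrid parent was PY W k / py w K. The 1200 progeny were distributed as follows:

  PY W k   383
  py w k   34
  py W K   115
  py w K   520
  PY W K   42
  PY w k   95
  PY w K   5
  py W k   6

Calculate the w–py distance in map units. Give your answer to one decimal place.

The two rarest classes, py W k and PY w K, are the double crossovers. Comparing them with the parentals, only the py allele has switched, so py is the middle locus and the order is k – py – w.
Crossovers in the py–w interval produce the single-crossover classes PY w k and py W K (95 + 115 = 210) plus the double crossovers (11).
RF(py–w) = (210 + 11) / 1200 = 221/1200 = 0.1842 → 18.4 map units.

18.4 map units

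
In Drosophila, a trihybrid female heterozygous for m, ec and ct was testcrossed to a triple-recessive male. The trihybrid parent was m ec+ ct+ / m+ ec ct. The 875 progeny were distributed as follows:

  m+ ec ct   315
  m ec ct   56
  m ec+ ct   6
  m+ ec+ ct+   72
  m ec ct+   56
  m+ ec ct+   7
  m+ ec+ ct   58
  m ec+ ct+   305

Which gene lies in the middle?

ct

The two rarest classes, m ec+ ct and m+ ec ct+, are the double crossovers. Comparing them with the parentals, only the ct allele has switched, so ct is the middle locus and the order is ec – ct – m.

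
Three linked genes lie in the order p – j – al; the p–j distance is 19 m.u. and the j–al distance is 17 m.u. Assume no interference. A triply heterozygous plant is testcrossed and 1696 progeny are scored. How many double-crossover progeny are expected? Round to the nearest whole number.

55

Map distances give recombination frequencies of 0.190 and 0.170 for the two intervals.
With no interference, expected double-crossover frequency = 0.190 × 0.170 = 0.03230.
Expected number = 0.03230 × 1696 = 54.78 ≈ 55.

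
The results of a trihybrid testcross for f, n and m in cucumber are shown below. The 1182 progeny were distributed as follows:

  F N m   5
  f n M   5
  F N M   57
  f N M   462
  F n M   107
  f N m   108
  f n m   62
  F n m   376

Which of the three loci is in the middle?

n

The two most frequent reciprocal classes, F n m and f N M, are the parental types, so the F1 was F n m / f N M.
The two rarest classes, F N m and f n M, are the double crossovers. Comparing them with the parentals, only the n allele has switched, so n is the middle locus and the order is f – n – m.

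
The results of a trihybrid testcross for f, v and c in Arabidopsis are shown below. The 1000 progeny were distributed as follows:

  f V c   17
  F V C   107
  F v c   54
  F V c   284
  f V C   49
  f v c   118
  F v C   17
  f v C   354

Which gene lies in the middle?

f

The two most frequent reciprocal classes, F V c and f v C, are the parental types, so the F1 was F V c / f v C.
The two rarest classes, f V c and F v C, are the double crossovers. Comparing them with the parentals, only the f allele has switched, so f is the middle locus and the order is c – f – v.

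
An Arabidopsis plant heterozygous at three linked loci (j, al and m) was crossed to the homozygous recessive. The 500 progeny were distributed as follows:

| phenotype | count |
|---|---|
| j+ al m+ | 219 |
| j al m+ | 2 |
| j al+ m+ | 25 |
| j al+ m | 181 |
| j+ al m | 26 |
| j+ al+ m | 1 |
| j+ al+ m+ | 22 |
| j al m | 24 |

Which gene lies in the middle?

The two most frequent reciprocal classes, j+ al m+ and j al+ m, are the parental types, so the F1 was j+ al m+ / j al+ m.
The two rarest classes, j al m+ and j+ al+ m, are the double crossovers. Comparing them with the parentals, only the j allele has switched, so j is the middle locus and the order is al – j – m.

j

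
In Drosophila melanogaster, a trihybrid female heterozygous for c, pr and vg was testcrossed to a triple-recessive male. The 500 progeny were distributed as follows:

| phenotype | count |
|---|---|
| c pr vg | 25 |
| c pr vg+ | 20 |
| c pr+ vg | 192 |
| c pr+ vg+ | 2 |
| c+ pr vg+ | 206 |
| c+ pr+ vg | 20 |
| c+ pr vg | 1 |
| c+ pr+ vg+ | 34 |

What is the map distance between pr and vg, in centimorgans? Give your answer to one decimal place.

The two most frequent reciprocal classes, c pr+ vg and c+ pr vg+, are the parental types, so the F1 was c pr+ vg / c+ pr vg+.
The two rarest classes, c pr+ vg+ and c+ pr vg, are the double crossovers. Comparing them with the parentals, only the vg allele has switched, so vg is the middle locus and the order is pr – vg – c.
Crossovers in the pr–vg interval produce the single-crossover classes c pr vg and c+ pr+ vg+ (25 + 34 = 59) plus the double crossovers (3).
RF(pr–vg) = (59 + 3) / 500 = 62/500 = 0.1240 → 12.4 centimorgans.

12.4 centimorgans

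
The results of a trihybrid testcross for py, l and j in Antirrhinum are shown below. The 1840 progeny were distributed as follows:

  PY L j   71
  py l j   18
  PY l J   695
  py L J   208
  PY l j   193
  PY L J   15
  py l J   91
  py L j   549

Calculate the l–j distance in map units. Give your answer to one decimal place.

23.6 map units

The two most frequent reciprocal classes, py L j and PY l J, are the parental types, so the F1 was py L j / PY l J.
The two rarest classes, py l j and PY L J, are the double crossovers. Comparing them with the parentals, only the l allele has switched, so l is the middle locus and the order is py – l – j.
Crossovers in the l–j interval produce the single-crossover classes py L J and PY l j (208 + 193 = 401) plus the double crossovers (33).
RF(l–j) = (401 + 33) / 1840 = 434/1840 = 0.2359 → 23.6 map units.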